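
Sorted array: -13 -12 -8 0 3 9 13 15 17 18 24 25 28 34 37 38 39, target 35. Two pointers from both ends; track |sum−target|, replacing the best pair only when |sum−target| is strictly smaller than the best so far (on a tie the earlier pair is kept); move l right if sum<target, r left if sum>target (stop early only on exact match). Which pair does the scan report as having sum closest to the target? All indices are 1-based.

l=1 r=17: -13+39=26 d=9 *, l++
l=2 r=17: -12+39=27 d=8 *, l++
l=3 r=17: -8+39=31 d=4 *, l++
l=4 r=17: 0+39=39 d=4, r--
l=4 r=16: 0+38=38 d=3 *, r--
l=4 r=15: 0+37=37 d=2 *, r--
l=4 r=14: 0+34=34 d=1 *, l++
l=5 r=14: 3+34=37 d=2, r--
l=5 r=13: 3+28=31 d=4, l++
l=6 r=13: 9+28=37 d=2, r--
l=6 r=12: 9+25=34 d=1, l++
l=7 r=12: 13+25=38 d=3, r--
l=7 r=11: 13+24=37 d=2, r--
l=7 r=10: 13+18=31 d=4, l++
l=8 r=10: 15+18=33 d=2, l++
l=9 r=10: 17+18=35 d=0 *, stop

pair (17, 18) with sum 35 (|Δ|=0)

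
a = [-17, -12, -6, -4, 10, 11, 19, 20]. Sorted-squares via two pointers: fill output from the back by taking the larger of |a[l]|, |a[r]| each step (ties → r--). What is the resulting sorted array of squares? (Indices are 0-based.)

l=0 r=7: |-17|<=|20| out[7]=400, r--
l=0 r=6: |-17|<=|19| out[6]=361, r--
l=0 r=5: |-17|>|11| out[5]=289, l++
l=1 r=5: |-12|>|11| out[4]=144, l++
l=2 r=5: |-6|<=|11| out[3]=121, r--
l=2 r=4: |-6|<=|10| out[2]=100, r--
l=2 r=3: |-6|>|-4| out[1]=36, l++
l=3 r=3: |-4|<=|-4| out[0]=16, r--

[16, 36, 100, 121, 144, 289, 361, 400]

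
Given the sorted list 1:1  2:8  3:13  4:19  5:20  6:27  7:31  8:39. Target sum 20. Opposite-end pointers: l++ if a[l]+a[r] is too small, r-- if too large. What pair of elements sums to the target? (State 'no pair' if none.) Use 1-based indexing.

[1,8] 1+39=40 >20 → r--
[1,7] 1+31=32 >20 → r--
[1,6] 1+27=28 >20 → r--
[1,5] 1+20=21 >20 → r--
[1,4] 1+19=20 → found

(1, 19)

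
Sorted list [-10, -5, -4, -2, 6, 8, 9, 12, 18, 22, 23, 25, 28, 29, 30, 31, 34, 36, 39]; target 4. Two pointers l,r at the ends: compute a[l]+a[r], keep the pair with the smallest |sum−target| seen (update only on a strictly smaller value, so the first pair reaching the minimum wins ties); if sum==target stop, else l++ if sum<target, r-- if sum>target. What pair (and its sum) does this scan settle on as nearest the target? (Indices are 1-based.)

pair (-5, 9) with sum 4 (|Δ|=0)

l=1 r=19: -10+39=29 d=25 *, r--
l=1 r=18: -10+36=26 d=22 *, r--
l=1 r=17: -10+34=24 d=20 *, r--
l=1 r=16: -10+31=21 d=17 *, r--
l=1 r=15: -10+30=20 d=16 *, r--
l=1 r=14: -10+29=19 d=15 *, r--
l=1 r=13: -10+28=18 d=14 *, r--
l=1 r=12: -10+25=15 d=11 *, r--
l=1 r=11: -10+23=13 d=9 *, r--
l=1 r=10: -10+22=12 d=8 *, r--
l=1 r=9: -10+18=8 d=4 *, r--
l=1 r=8: -10+12=2 d=2 *, l++
l=2 r=8: -5+12=7 d=3, r--
l=2 r=7: -5+9=4 d=0 *, stop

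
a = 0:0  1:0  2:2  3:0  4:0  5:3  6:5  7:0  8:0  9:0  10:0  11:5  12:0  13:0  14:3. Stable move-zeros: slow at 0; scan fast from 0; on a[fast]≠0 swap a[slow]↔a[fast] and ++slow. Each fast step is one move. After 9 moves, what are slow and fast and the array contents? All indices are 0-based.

(s=0,f=0) a[fast]=0 → fast++
(s=0,f=1) a[fast]=0 → fast++
(s=0,f=2) a[fast]=2≠0 swap→a[0]=2 → slow++,fast++
(s=1,f=3) a[fast]=0 → fast++
(s=1,f=4) a[fast]=0 → fast++
(s=1,f=5) a[fast]=3≠0 swap→a[1]=3 → slow++,fast++
(s=2,f=6) a[fast]=5≠0 swap→a[2]=5 → slow++,fast++
(s=3,f=7) a[fast]=0 → fast++
(s=3,f=8) a[fast]=0 → fast++

slow=3, fast=9, a=[2, 3, 5, 0, 0, 0, 0, 0, 0, 0, 0, 5, 0, 0, 3]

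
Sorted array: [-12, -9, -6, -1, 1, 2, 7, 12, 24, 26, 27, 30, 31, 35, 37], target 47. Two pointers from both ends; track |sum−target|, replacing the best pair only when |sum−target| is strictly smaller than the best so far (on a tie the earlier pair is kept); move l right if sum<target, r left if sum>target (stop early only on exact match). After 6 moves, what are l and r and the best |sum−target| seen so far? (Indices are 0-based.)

l=6, r=14, best |Δ|=8

[0,14] -12+37=25 d=22 * → l++
[1,14] -9+37=28 d=19 * → l++
[2,14] -6+37=31 d=16 * → l++
[3,14] -1+37=36 d=11 * → l++
[4,14] 1+37=38 d=9 * → l++
[5,14] 2+37=39 d=8 * → l++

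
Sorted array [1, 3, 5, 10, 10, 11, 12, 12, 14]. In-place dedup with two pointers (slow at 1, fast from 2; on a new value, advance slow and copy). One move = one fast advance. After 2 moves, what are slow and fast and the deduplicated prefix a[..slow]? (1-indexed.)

slow=3, fast=4, prefix=[1, 3, 5]

slow=1 fast=2: a[fast]=3≠a[slow]=1 write a[2]=3, slow++,fast++
slow=2 fast=3: a[fast]=5≠a[slow]=3 write a[3]=5, slow++,fast++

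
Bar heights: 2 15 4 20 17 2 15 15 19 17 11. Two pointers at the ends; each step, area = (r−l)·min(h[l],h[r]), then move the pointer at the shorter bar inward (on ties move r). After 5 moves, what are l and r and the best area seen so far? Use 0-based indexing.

l=3, r=8, best area=120

[0,10] min(2,11)*10=20 best=20 * → l++
[1,10] min(15,11)*9=99 best=99 * → r--
[1,9] min(15,17)*8=120 best=120 * → l++
[2,9] min(4,17)*7=28 best=120 → l++
[3,9] min(20,17)*6=102 best=120 → r--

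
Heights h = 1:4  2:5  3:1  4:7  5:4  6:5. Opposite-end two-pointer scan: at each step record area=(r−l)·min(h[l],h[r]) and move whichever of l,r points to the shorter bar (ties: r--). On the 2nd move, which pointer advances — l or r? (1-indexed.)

r

[1,6] min(4,5)*5=20 best=20 * → l++
[2,6] min(5,5)*4=20 best=20 → r--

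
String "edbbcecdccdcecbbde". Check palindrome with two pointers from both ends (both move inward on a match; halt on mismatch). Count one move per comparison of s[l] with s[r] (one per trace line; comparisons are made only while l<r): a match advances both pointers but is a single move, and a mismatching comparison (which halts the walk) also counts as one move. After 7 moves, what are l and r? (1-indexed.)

l=1 r=18: 'e'=='e', l++,r--
l=2 r=17: 'd'=='d', l++,r--
l=3 r=16: 'b'=='b', l++,r--
l=4 r=15: 'b'=='b', l++,r--
l=5 r=14: 'c'=='c', l++,r--
l=6 r=13: 'e'=='e', l++,r--
l=7 r=12: 'c'=='c', l++,r--

l=8, r=11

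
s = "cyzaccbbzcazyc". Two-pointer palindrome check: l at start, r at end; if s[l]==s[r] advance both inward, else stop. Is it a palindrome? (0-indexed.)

[0,13] 'c'=='c' → l++,r--
[1,12] 'y'=='y' → l++,r--
[2,11] 'z'=='z' → l++,r--
[3,10] 'a'=='a' → l++,r--
[4,9] 'c'=='c' → l++,r--
[5,8] 'c'!='z' → stop

not a palindrome (mismatch at 5,8)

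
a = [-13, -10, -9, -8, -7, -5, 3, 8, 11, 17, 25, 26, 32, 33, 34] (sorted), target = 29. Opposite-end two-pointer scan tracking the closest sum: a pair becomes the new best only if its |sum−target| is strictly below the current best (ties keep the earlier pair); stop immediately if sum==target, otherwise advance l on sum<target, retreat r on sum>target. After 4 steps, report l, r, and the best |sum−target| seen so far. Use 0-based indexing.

l=4, r=14, best |Δ|=3

[0,14] -13+34=21 d=8 * → l++
[1,14] -10+34=24 d=5 * → l++
[2,14] -9+34=25 d=4 * → l++
[3,14] -8+34=26 d=3 * → l++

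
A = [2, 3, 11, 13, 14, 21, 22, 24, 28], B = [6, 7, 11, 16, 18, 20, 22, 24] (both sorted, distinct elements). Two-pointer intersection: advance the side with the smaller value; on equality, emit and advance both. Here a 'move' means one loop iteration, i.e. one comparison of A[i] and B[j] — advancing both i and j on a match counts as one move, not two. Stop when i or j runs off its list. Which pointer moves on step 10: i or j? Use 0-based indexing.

i=0 j=0: 2<6, i++
i=1 j=0: 3<6, i++
i=2 j=0: 11>6, j++
i=2 j=1: 11>7, j++
i=2 j=2: 11==11 emit, i++,j++
i=3 j=3: 13<16, i++
i=4 j=3: 14<16, i++
i=5 j=3: 21>16, j++
i=5 j=4: 21>18, j++
i=5 j=5: 21>20, j++

j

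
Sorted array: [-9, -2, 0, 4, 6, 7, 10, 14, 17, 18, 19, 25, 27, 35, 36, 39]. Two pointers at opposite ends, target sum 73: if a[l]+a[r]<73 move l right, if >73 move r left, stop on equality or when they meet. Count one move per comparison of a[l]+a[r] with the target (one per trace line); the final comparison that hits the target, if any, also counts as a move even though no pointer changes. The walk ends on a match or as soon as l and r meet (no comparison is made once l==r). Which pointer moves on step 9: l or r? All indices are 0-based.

[0,15] -9+39=30 <73 → l++
[1,15] -2+39=37 <73 → l++
[2,15] 0+39=39 <73 → l++
[3,15] 4+39=43 <73 → l++
[4,15] 6+39=45 <73 → l++
[5,15] 7+39=46 <73 → l++
[6,15] 10+39=49 <73 → l++
[7,15] 14+39=53 <73 → l++
[8,15] 17+39=56 <73 → l++

l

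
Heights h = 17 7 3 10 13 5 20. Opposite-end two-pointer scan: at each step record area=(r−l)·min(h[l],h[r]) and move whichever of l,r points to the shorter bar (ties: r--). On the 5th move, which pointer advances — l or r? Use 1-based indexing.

[1,7] min(17,20)*6=102 best=102 * → l++
[2,7] min(7,20)*5=35 best=102 → l++
[3,7] min(3,20)*4=12 best=102 → l++
[4,7] min(10,20)*3=30 best=102 → l++
[5,7] min(13,20)*2=26 best=102 → l++

l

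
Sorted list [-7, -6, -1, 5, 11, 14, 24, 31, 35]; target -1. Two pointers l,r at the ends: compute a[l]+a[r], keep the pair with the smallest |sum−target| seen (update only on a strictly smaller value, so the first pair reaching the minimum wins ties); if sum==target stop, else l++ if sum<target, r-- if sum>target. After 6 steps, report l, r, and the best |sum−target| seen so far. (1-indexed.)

l=1 r=9: -7+35=28 d=29 *, r--
l=1 r=8: -7+31=24 d=25 *, r--
l=1 r=7: -7+24=17 d=18 *, r--
l=1 r=6: -7+14=7 d=8 *, r--
l=1 r=5: -7+11=4 d=5 *, r--
l=1 r=4: -7+5=-2 d=1 *, l++

l=2, r=4, best |Δ|=1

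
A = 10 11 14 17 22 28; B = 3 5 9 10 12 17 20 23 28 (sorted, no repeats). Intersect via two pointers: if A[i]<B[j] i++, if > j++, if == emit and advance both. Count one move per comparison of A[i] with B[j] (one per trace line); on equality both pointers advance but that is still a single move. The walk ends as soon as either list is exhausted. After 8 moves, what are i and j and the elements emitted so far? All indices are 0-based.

i=4, j=6, emitted=[10, 17]

[i=0,j=0] 10>3 → j++
[i=0,j=1] 10>5 → j++
[i=0,j=2] 10>9 → j++
[i=0,j=3] 10==10 emit → i++,j++
[i=1,j=4] 11<12 → i++
[i=2,j=4] 14>12 → j++
[i=2,j=5] 14<17 → i++
[i=3,j=5] 17==17 emit → i++,j++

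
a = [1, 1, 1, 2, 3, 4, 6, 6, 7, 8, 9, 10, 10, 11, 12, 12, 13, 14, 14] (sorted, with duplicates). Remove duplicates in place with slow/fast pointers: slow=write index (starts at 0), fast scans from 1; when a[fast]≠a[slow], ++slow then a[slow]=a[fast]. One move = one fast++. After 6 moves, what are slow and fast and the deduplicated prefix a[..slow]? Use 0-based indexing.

slow=4, fast=7, prefix=[1, 2, 3, 4, 6]

(s=0,f=1) a[fast]=1=a[slow] dup → fast++
(s=0,f=2) a[fast]=1=a[slow] dup → fast++
(s=0,f=3) a[fast]=2≠a[slow]=1 write a[1]=2 → slow++,fast++
(s=1,f=4) a[fast]=3≠a[slow]=2 write a[2]=3 → slow++,fast++
(s=2,f=5) a[fast]=4≠a[slow]=3 write a[3]=4 → slow++,fast++
(s=3,f=6) a[fast]=6≠a[slow]=4 write a[4]=6 → slow++,fast++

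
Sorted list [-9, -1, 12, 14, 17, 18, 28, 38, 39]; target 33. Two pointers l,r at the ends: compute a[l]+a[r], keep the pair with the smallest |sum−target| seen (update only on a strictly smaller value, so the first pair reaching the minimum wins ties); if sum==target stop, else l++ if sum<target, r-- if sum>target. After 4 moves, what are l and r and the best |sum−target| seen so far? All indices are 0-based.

l=2, r=6, best |Δ|=3

[0,8] -9+39=30 d=3 * → l++
[1,8] -1+39=38 d=5 → r--
[1,7] -1+38=37 d=4 → r--
[1,6] -1+28=27 d=6 → l++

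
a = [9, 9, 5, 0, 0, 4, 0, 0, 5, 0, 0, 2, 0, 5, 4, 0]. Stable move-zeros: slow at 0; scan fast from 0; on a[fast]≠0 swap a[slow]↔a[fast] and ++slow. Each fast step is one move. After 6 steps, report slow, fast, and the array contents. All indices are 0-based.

slow=4, fast=6, a=[9, 9, 5, 4, 0, 0, 0, 0, 5, 0, 0, 2, 0, 5, 4, 0]

slow=0 fast=0: a[fast]=9≠0 swap→a[0]=9, slow++,fast++
slow=1 fast=1: a[fast]=9≠0 swap→a[1]=9, slow++,fast++
slow=2 fast=2: a[fast]=5≠0 swap→a[2]=5, slow++,fast++
slow=3 fast=3: a[fast]=0, fast++
slow=3 fast=4: a[fast]=0, fast++
slow=3 fast=5: a[fast]=4≠0 swap→a[3]=4, slow++,fast++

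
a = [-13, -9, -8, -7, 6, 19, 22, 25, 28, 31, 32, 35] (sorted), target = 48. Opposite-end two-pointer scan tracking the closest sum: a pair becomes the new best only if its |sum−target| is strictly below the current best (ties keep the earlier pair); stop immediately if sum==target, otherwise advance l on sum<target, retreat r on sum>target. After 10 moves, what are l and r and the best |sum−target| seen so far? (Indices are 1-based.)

l=1 r=12: -13+35=22 d=26 *, l++
l=2 r=12: -9+35=26 d=22 *, l++
l=3 r=12: -8+35=27 d=21 *, l++
l=4 r=12: -7+35=28 d=20 *, l++
l=5 r=12: 6+35=41 d=7 *, l++
l=6 r=12: 19+35=54 d=6 *, r--
l=6 r=11: 19+32=51 d=3 *, r--
l=6 r=10: 19+31=50 d=2 *, r--
l=6 r=9: 19+28=47 d=1 *, l++
l=7 r=9: 22+28=50 d=2, r--

l=7, r=8, best |Δ|=1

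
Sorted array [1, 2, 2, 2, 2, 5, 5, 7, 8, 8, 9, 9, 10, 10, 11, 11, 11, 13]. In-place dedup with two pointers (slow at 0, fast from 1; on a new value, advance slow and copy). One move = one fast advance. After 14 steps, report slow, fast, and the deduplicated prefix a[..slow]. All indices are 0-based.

(s=0,f=1) a[fast]=2≠a[slow]=1 write a[1]=2 → slow++,fast++
(s=1,f=2) a[fast]=2=a[slow] dup → fast++
(s=1,f=3) a[fast]=2=a[slow] dup → fast++
(s=1,f=4) a[fast]=2=a[slow] dup → fast++
(s=1,f=5) a[fast]=5≠a[slow]=2 write a[2]=5 → slow++,fast++
(s=2,f=6) a[fast]=5=a[slow] dup → fast++
(s=2,f=7) a[fast]=7≠a[slow]=5 write a[3]=7 → slow++,fast++
(s=3,f=8) a[fast]=8≠a[slow]=7 write a[4]=8 → slow++,fast++
(s=4,f=9) a[fast]=8=a[slow] dup → fast++
(s=4,f=10) a[fast]=9≠a[slow]=8 write a[5]=9 → slow++,fast++
(s=5,f=11) a[fast]=9=a[slow] dup → fast++
(s=5,f=12) a[fast]=10≠a[slow]=9 write a[6]=10 → slow++,fast++
(s=6,f=13) a[fast]=10=a[slow] dup → fast++
(s=6,f=14) a[fast]=11≠a[slow]=10 write a[7]=11 → slow++,fast++

slow=7, fast=15, prefix=[1, 2, 5, 7, 8, 9, 10, 11]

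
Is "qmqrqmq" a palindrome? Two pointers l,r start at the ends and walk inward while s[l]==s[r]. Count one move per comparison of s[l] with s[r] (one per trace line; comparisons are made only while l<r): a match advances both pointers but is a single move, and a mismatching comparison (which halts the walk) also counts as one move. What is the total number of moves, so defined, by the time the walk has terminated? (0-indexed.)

3 moves

l=0 r=6: 'q'=='q', l++,r--
l=1 r=5: 'm'=='m', l++,r--
l=2 r=4: 'q'=='q', l++,r--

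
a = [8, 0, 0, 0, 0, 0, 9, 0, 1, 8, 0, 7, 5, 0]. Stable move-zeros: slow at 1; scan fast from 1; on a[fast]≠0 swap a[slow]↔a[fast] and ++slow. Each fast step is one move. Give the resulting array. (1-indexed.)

[8, 9, 1, 8, 7, 5, 0, 0, 0, 0, 0, 0, 0, 0]

(s=1,f=1) a[fast]=8≠0 swap→a[1]=8 → slow++,fast++
(s=2,f=2) a[fast]=0 → fast++
(s=2,f=3) a[fast]=0 → fast++
(s=2,f=4) a[fast]=0 → fast++
(s=2,f=5) a[fast]=0 → fast++
(s=2,f=6) a[fast]=0 → fast++
(s=2,f=7) a[fast]=9≠0 swap→a[2]=9 → slow++,fast++
(s=3,f=8) a[fast]=0 → fast++
(s=3,f=9) a[fast]=1≠0 swap→a[3]=1 → slow++,fast++
(s=4,f=10) a[fast]=8≠0 swap→a[4]=8 → slow++,fast++
(s=5,f=11) a[fast]=0 → fast++
(s=5,f=12) a[fast]=7≠0 swap→a[5]=7 → slow++,fast++
(s=6,f=13) a[fast]=5≠0 swap→a[6]=5 → slow++,fast++
(s=7,f=14) a[fast]=0 → fast++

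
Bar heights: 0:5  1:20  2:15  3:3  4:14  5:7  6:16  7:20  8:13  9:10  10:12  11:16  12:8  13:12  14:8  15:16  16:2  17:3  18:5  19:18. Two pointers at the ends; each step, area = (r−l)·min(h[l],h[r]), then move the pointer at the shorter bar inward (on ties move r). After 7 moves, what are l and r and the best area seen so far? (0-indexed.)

l=0 r=19: min(5,18)*19=95 best=95 *, l++
l=1 r=19: min(20,18)*18=324 best=324 *, r--
l=1 r=18: min(20,5)*17=85 best=324, r--
l=1 r=17: min(20,3)*16=48 best=324, r--
l=1 r=16: min(20,2)*15=30 best=324, r--
l=1 r=15: min(20,16)*14=224 best=324, r--
l=1 r=14: min(20,8)*13=104 best=324, r--

l=1, r=13, best area=324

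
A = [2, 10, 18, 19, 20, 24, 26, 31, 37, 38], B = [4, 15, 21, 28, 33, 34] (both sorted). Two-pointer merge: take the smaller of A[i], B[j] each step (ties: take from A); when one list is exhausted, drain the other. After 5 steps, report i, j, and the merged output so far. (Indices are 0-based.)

i=3, j=2, merged so far=[2, 4, 10, 15, 18]

[i=0,j=0] A[i]=2<=B[j]=4 take 2 → i++
[i=1,j=0] A[i]=10>B[j]=4 take 4 → j++
[i=1,j=1] A[i]=10<=B[j]=15 take 10 → i++
[i=2,j=1] A[i]=18>B[j]=15 take 15 → j++
[i=2,j=2] A[i]=18<=B[j]=21 take 18 → i++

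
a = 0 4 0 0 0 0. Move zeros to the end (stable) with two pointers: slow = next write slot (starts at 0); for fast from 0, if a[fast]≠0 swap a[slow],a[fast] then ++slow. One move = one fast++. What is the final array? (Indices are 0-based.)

[4, 0, 0, 0, 0, 0]

(s=0,f=0) a[fast]=0 → fast++
(s=0,f=1) a[fast]=4≠0 swap→a[0]=4 → slow++,fast++
(s=1,f=2) a[fast]=0 → fast++
(s=1,f=3) a[fast]=0 → fast++
(s=1,f=4) a[fast]=0 → fast++
(s=1,f=5) a[fast]=0 → fast++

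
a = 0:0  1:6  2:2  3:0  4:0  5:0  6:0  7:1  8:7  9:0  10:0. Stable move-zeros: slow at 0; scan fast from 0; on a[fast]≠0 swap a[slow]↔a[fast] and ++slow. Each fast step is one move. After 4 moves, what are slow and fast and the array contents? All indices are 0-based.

slow=0 fast=0: a[fast]=0, fast++
slow=0 fast=1: a[fast]=6≠0 swap→a[0]=6, slow++,fast++
slow=1 fast=2: a[fast]=2≠0 swap→a[1]=2, slow++,fast++
slow=2 fast=3: a[fast]=0, fast++

slow=2, fast=4, a=[6, 2, 0, 0, 0, 0, 0, 1, 7, 0, 0]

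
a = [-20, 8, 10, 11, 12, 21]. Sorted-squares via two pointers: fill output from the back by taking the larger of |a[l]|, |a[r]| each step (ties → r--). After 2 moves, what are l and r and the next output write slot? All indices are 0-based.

l=1, r=4, next write slot=3

[0,5] |-20|<=|21| out[5]=441 → r--
[0,4] |-20|>|12| out[4]=400 → l++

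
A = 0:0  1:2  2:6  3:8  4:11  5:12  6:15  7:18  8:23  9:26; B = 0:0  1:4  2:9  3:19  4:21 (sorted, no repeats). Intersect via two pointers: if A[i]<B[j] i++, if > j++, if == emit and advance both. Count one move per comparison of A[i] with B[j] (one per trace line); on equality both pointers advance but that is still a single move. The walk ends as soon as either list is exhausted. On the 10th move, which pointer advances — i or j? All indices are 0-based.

i

[i=0,j=0] 0==0 emit → i++,j++
[i=1,j=1] 2<4 → i++
[i=2,j=1] 6>4 → j++
[i=2,j=2] 6<9 → i++
[i=3,j=2] 8<9 → i++
[i=4,j=2] 11>9 → j++
[i=4,j=3] 11<19 → i++
[i=5,j=3] 12<19 → i++
[i=6,j=3] 15<19 → i++
[i=7,j=3] 18<19 → i++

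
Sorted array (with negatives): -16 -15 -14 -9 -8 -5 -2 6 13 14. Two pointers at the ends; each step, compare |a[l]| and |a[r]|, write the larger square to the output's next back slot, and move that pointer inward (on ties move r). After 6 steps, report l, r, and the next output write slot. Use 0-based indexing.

l=4, r=7, next write slot=3

l=0 r=9: |-16|>|14| out[9]=256, l++
l=1 r=9: |-15|>|14| out[8]=225, l++
l=2 r=9: |-14|<=|14| out[7]=196, r--
l=2 r=8: |-14|>|13| out[6]=196, l++
l=3 r=8: |-9|<=|13| out[5]=169, r--
l=3 r=7: |-9|>|6| out[4]=81, l++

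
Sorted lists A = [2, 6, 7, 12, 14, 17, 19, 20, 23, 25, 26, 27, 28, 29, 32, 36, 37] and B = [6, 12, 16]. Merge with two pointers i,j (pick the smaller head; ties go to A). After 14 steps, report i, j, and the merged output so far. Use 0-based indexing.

i=11, j=3, merged so far=[2, 6, 6, 7, 12, 12, 14, 16, 17, 19, 20, 23, 25, 26]

i=0 j=0: A[i]=2<=B[j]=6 take 2, i++
i=1 j=0: A[i]=6<=B[j]=6 take 6, i++
i=2 j=0: A[i]=7>B[j]=6 take 6, j++
i=2 j=1: A[i]=7<=B[j]=12 take 7, i++
i=3 j=1: A[i]=12<=B[j]=12 take 12, i++
i=4 j=1: A[i]=14>B[j]=12 take 12, j++
i=4 j=2: A[i]=14<=B[j]=16 take 14, i++
i=5 j=2: A[i]=17>B[j]=16 take 16, j++
i=5 j=3: B done, take A[i]=17, i++
i=6 j=3: B done, take A[i]=19, i++
i=7 j=3: B done, take A[i]=20, i++
i=8 j=3: B done, take A[i]=23, i++
i=9 j=3: B done, take A[i]=25, i++
i=10 j=3: B done, take A[i]=26, i++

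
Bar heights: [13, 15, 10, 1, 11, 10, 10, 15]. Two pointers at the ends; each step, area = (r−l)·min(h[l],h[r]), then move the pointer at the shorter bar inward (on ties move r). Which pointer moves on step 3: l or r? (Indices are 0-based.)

r

[0,7] min(13,15)*7=91 best=91 * → l++
[1,7] min(15,15)*6=90 best=91 → r--
[1,6] min(15,10)*5=50 best=91 → r--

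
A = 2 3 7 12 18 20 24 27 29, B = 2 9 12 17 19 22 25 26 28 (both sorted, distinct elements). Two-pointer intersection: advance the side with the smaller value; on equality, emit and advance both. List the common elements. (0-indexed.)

[i=0,j=0] 2==2 emit → i++,j++
[i=1,j=1] 3<9 → i++
[i=2,j=1] 7<9 → i++
[i=3,j=1] 12>9 → j++
[i=3,j=2] 12==12 emit → i++,j++
[i=4,j=3] 18>17 → j++
[i=4,j=4] 18<19 → i++
[i=5,j=4] 20>19 → j++
[i=5,j=5] 20<22 → i++
[i=6,j=5] 24>22 → j++
[i=6,j=6] 24<25 → i++
[i=7,j=6] 27>25 → j++
[i=7,j=7] 27>26 → j++
[i=7,j=8] 27<28 → i++
[i=8,j=8] 29>28 → j++

intersection = [2, 12]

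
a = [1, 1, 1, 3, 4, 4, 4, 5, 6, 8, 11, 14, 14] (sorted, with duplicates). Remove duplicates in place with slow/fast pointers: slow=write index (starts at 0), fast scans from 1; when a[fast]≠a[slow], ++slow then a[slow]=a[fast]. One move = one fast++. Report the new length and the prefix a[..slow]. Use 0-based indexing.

(s=0,f=1) a[fast]=1=a[slow] dup → fast++
(s=0,f=2) a[fast]=1=a[slow] dup → fast++
(s=0,f=3) a[fast]=3≠a[slow]=1 write a[1]=3 → slow++,fast++
(s=1,f=4) a[fast]=4≠a[slow]=3 write a[2]=4 → slow++,fast++
(s=2,f=5) a[fast]=4=a[slow] dup → fast++
(s=2,f=6) a[fast]=4=a[slow] dup → fast++
(s=2,f=7) a[fast]=5≠a[slow]=4 write a[3]=5 → slow++,fast++
(s=3,f=8) a[fast]=6≠a[slow]=5 write a[4]=6 → slow++,fast++
(s=4,f=9) a[fast]=8≠a[slow]=6 write a[5]=8 → slow++,fast++
(s=5,f=10) a[fast]=11≠a[slow]=8 write a[6]=11 → slow++,fast++
(s=6,f=11) a[fast]=14≠a[slow]=11 write a[7]=14 → slow++,fast++
(s=7,f=12) a[fast]=14=a[slow] dup → fast++

length 8; prefix = [1, 3, 4, 5, 6, 8, 11, 14]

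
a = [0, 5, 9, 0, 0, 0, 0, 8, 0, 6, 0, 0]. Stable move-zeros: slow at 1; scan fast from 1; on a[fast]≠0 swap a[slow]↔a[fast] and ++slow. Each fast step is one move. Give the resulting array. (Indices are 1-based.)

[5, 9, 8, 6, 0, 0, 0, 0, 0, 0, 0, 0]

(s=1,f=1) a[fast]=0 → fast++
(s=1,f=2) a[fast]=5≠0 swap→a[1]=5 → slow++,fast++
(s=2,f=3) a[fast]=9≠0 swap→a[2]=9 → slow++,fast++
(s=3,f=4) a[fast]=0 → fast++
(s=3,f=5) a[fast]=0 → fast++
(s=3,f=6) a[fast]=0 → fast++
(s=3,f=7) a[fast]=0 → fast++
(s=3,f=8) a[fast]=8≠0 swap→a[3]=8 → slow++,fast++
(s=4,f=9) a[fast]=0 → fast++
(s=4,f=10) a[fast]=6≠0 swap→a[4]=6 → slow++,fast++
(s=5,f=11) a[fast]=0 → fast++
(s=5,f=12) a[fast]=0 → fast++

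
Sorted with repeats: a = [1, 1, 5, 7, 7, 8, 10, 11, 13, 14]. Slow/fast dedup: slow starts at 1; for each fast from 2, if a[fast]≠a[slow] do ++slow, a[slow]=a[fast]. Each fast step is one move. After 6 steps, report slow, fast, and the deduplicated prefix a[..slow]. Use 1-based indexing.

slow=5, fast=8, prefix=[1, 5, 7, 8, 10]

(s=1,f=2) a[fast]=1=a[slow] dup → fast++
(s=1,f=3) a[fast]=5≠a[slow]=1 write a[2]=5 → slow++,fast++
(s=2,f=4) a[fast]=7≠a[slow]=5 write a[3]=7 → slow++,fast++
(s=3,f=5) a[fast]=7=a[slow] dup → fast++
(s=3,f=6) a[fast]=8≠a[slow]=7 write a[4]=8 → slow++,fast++
(s=4,f=7) a[fast]=10≠a[slow]=8 write a[5]=10 → slow++,fast++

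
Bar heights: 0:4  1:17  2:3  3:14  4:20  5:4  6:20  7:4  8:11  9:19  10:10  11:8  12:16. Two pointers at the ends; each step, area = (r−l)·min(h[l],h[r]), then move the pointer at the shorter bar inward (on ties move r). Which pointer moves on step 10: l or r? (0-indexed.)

[0,12] min(4,16)*12=48 best=48 * → l++
[1,12] min(17,16)*11=176 best=176 * → r--
[1,11] min(17,8)*10=80 best=176 → r--
[1,10] min(17,10)*9=90 best=176 → r--
[1,9] min(17,19)*8=136 best=176 → l++
[2,9] min(3,19)*7=21 best=176 → l++
[3,9] min(14,19)*6=84 best=176 → l++
[4,9] min(20,19)*5=95 best=176 → r--
[4,8] min(20,11)*4=44 best=176 → r--
[4,7] min(20,4)*3=12 best=176 → r--

r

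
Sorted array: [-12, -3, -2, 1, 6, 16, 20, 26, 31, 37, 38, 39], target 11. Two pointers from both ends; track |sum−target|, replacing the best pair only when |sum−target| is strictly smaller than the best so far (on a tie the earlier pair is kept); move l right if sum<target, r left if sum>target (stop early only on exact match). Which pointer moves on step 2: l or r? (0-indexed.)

[0,11] -12+39=27 d=16 * → r--
[0,10] -12+38=26 d=15 * → r--

r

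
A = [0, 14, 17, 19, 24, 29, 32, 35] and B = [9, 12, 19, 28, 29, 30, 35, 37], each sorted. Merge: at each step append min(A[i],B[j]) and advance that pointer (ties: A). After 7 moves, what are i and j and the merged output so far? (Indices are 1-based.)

i=5, j=4, merged so far=[0, 9, 12, 14, 17, 19, 19]

[i=1,j=1] A[i]=0<=B[j]=9 take 0 → i++
[i=2,j=1] A[i]=14>B[j]=9 take 9 → j++
[i=2,j=2] A[i]=14>B[j]=12 take 12 → j++
[i=2,j=3] A[i]=14<=B[j]=19 take 14 → i++
[i=3,j=3] A[i]=17<=B[j]=19 take 17 → i++
[i=4,j=3] A[i]=19<=B[j]=19 take 19 → i++
[i=5,j=3] A[i]=24>B[j]=19 take 19 → j++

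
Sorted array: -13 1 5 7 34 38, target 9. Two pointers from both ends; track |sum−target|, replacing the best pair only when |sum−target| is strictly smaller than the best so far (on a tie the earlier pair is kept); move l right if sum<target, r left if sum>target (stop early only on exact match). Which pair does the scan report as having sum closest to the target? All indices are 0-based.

pair (1, 7) with sum 8 (|Δ|=1)

l=0 r=5: -13+38=25 d=16 *, r--
l=0 r=4: -13+34=21 d=12 *, r--
l=0 r=3: -13+7=-6 d=15, l++
l=1 r=3: 1+7=8 d=1 *, l++
l=2 r=3: 5+7=12 d=3, r--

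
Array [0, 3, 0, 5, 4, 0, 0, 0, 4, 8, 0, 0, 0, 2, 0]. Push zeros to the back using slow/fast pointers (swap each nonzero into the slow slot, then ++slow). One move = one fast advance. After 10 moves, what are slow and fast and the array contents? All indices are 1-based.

slow=6, fast=11, a=[3, 5, 4, 4, 8, 0, 0, 0, 0, 0, 0, 0, 0, 2, 0]

(s=1,f=1) a[fast]=0 → fast++
(s=1,f=2) a[fast]=3≠0 swap→a[1]=3 → slow++,fast++
(s=2,f=3) a[fast]=0 → fast++
(s=2,f=4) a[fast]=5≠0 swap→a[2]=5 → slow++,fast++
(s=3,f=5) a[fast]=4≠0 swap→a[3]=4 → slow++,fast++
(s=4,f=6) a[fast]=0 → fast++
(s=4,f=7) a[fast]=0 → fast++
(s=4,f=8) a[fast]=0 → fast++
(s=4,f=9) a[fast]=4≠0 swap→a[4]=4 → slow++,fast++
(s=5,f=10) a[fast]=8≠0 swap→a[5]=8 → slow++,fast++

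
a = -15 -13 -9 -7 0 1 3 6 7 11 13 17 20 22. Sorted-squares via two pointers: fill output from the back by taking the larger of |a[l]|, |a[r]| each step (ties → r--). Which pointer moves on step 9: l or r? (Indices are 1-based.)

r

[1,14] |-15|<=|22| out[14]=484 → r--
[1,13] |-15|<=|20| out[13]=400 → r--
[1,12] |-15|<=|17| out[12]=289 → r--
[1,11] |-15|>|13| out[11]=225 → l++
[2,11] |-13|<=|13| out[10]=169 → r--
[2,10] |-13|>|11| out[9]=169 → l++
[3,10] |-9|<=|11| out[8]=121 → r--
[3,9] |-9|>|7| out[7]=81 → l++
[4,9] |-7|<=|7| out[6]=49 → r--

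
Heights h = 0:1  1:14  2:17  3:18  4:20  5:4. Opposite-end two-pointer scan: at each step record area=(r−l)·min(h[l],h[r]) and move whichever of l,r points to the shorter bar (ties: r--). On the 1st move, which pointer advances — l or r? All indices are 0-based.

l

l=0 r=5: min(1,4)*5=5 best=5 *, l++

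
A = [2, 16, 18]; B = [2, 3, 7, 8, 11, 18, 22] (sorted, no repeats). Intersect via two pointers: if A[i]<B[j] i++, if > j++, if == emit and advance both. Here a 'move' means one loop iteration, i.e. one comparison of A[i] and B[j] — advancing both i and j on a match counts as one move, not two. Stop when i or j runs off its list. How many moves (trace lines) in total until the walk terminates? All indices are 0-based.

7 moves

i=0 j=0: 2==2 emit, i++,j++
i=1 j=1: 16>3, j++
i=1 j=2: 16>7, j++
i=1 j=3: 16>8, j++
i=1 j=4: 16>11, j++
i=1 j=5: 16<18, i++
i=2 j=5: 18==18 emit, i++,j++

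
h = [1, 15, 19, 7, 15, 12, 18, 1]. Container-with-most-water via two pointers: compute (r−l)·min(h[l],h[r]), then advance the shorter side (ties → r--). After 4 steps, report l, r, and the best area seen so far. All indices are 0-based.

[0,7] min(1,1)*7=7 best=7 * → r--
[0,6] min(1,18)*6=6 best=7 → l++
[1,6] min(15,18)*5=75 best=75 * → l++
[2,6] min(19,18)*4=72 best=75 → r--

l=2, r=5, best area=75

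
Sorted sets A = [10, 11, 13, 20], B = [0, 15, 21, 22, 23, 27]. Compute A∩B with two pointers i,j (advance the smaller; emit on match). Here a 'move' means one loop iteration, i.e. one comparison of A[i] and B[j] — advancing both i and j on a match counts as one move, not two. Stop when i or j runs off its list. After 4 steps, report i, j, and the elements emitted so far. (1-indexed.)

[i=1,j=1] 10>0 → j++
[i=1,j=2] 10<15 → i++
[i=2,j=2] 11<15 → i++
[i=3,j=2] 13<15 → i++

i=4, j=2, emitted=[]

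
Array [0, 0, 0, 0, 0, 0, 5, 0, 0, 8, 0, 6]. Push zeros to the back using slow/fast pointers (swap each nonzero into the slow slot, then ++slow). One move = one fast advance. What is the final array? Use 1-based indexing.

[5, 8, 6, 0, 0, 0, 0, 0, 0, 0, 0, 0]

(s=1,f=1) a[fast]=0 → fast++
(s=1,f=2) a[fast]=0 → fast++
(s=1,f=3) a[fast]=0 → fast++
(s=1,f=4) a[fast]=0 → fast++
(s=1,f=5) a[fast]=0 → fast++
(s=1,f=6) a[fast]=0 → fast++
(s=1,f=7) a[fast]=5≠0 swap→a[1]=5 → slow++,fast++
(s=2,f=8) a[fast]=0 → fast++
(s=2,f=9) a[fast]=0 → fast++
(s=2,f=10) a[fast]=8≠0 swap→a[2]=8 → slow++,fast++
(s=3,f=11) a[fast]=0 → fast++
(s=3,f=12) a[fast]=6≠0 swap→a[3]=6 → slow++,fast++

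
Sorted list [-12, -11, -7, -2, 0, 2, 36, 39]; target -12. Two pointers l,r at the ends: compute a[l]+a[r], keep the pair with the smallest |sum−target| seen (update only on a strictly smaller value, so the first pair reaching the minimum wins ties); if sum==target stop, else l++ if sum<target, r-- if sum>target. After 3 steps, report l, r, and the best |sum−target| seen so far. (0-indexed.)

[0,7] -12+39=27 d=39 * → r--
[0,6] -12+36=24 d=36 * → r--
[0,5] -12+2=-10 d=2 * → r--

l=0, r=4, best |Δ|=2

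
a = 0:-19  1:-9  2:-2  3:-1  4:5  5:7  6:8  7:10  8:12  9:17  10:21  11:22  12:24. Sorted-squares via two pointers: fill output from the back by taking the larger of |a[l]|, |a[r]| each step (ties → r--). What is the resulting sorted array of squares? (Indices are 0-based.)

[1, 4, 25, 49, 64, 81, 100, 144, 289, 361, 441, 484, 576]

l=0 r=12: |-19|<=|24| out[12]=576, r--
l=0 r=11: |-19|<=|22| out[11]=484, r--
l=0 r=10: |-19|<=|21| out[10]=441, r--
l=0 r=9: |-19|>|17| out[9]=361, l++
l=1 r=9: |-9|<=|17| out[8]=289, r--
l=1 r=8: |-9|<=|12| out[7]=144, r--
l=1 r=7: |-9|<=|10| out[6]=100, r--
l=1 r=6: |-9|>|8| out[5]=81, l++
l=2 r=6: |-2|<=|8| out[4]=64, r--
l=2 r=5: |-2|<=|7| out[3]=49, r--
l=2 r=4: |-2|<=|5| out[2]=25, r--
l=2 r=3: |-2|>|-1| out[1]=4, l++
l=3 r=3: |-1|<=|-1| out[0]=1, r--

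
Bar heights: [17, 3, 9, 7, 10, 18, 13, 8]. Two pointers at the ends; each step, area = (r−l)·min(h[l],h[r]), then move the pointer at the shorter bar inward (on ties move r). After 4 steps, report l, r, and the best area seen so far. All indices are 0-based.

l=2, r=5, best area=85

[0,7] min(17,8)*7=56 best=56 * → r--
[0,6] min(17,13)*6=78 best=78 * → r--
[0,5] min(17,18)*5=85 best=85 * → l++
[1,5] min(3,18)*4=12 best=85 → l++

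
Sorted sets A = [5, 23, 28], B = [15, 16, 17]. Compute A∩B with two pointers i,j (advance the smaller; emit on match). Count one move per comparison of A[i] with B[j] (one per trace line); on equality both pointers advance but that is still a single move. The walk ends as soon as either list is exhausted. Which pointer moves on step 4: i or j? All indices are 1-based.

j

i=1 j=1: 5<15, i++
i=2 j=1: 23>15, j++
i=2 j=2: 23>16, j++
i=2 j=3: 23>17, j++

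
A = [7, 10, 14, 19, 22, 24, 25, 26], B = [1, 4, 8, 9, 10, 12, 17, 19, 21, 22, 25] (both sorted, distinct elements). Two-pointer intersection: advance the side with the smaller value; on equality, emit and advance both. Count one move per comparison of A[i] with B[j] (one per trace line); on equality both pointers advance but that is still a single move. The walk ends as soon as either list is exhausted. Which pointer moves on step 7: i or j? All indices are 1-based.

j

i=1 j=1: 7>1, j++
i=1 j=2: 7>4, j++
i=1 j=3: 7<8, i++
i=2 j=3: 10>8, j++
i=2 j=4: 10>9, j++
i=2 j=5: 10==10 emit, i++,j++
i=3 j=6: 14>12, j++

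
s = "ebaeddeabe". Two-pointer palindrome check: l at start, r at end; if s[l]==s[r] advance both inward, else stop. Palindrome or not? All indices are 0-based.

[0,9] 'e'=='e' → l++,r--
[1,8] 'b'=='b' → l++,r--
[2,7] 'a'=='a' → l++,r--
[3,6] 'e'=='e' → l++,r--
[4,5] 'd'=='d' → l++,r--

palindrome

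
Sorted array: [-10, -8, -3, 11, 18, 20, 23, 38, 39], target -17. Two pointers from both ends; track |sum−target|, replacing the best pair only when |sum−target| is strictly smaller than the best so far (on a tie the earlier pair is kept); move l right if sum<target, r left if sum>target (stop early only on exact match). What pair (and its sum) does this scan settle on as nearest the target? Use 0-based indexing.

[0,8] -10+39=29 d=46 * → r--
[0,7] -10+38=28 d=45 * → r--
[0,6] -10+23=13 d=30 * → r--
[0,5] -10+20=10 d=27 * → r--
[0,4] -10+18=8 d=25 * → r--
[0,3] -10+11=1 d=18 * → r--
[0,2] -10+-3=-13 d=4 * → r--
[0,1] -10+-8=-18 d=1 * → l++

pair (-10, -8) with sum -18 (|Δ|=1)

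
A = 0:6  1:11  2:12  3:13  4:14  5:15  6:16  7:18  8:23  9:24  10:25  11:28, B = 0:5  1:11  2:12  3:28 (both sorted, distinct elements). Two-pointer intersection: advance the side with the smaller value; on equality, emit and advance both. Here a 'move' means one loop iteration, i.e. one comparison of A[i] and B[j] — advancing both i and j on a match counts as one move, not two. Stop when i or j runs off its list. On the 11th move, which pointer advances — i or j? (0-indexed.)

i=0 j=0: 6>5, j++
i=0 j=1: 6<11, i++
i=1 j=1: 11==11 emit, i++,j++
i=2 j=2: 12==12 emit, i++,j++
i=3 j=3: 13<28, i++
i=4 j=3: 14<28, i++
i=5 j=3: 15<28, i++
i=6 j=3: 16<28, i++
i=7 j=3: 18<28, i++
i=8 j=3: 23<28, i++
i=9 j=3: 24<28, i++

i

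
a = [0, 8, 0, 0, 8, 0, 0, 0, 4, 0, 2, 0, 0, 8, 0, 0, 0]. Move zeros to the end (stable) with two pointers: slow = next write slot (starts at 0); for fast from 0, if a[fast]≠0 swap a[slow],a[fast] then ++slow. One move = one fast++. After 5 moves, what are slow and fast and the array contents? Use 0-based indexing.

slow=0 fast=0: a[fast]=0, fast++
slow=0 fast=1: a[fast]=8≠0 swap→a[0]=8, slow++,fast++
slow=1 fast=2: a[fast]=0, fast++
slow=1 fast=3: a[fast]=0, fast++
slow=1 fast=4: a[fast]=8≠0 swap→a[1]=8, slow++,fast++

slow=2, fast=5, a=[8, 8, 0, 0, 0, 0, 0, 0, 4, 0, 2, 0, 0, 8, 0, 0, 0]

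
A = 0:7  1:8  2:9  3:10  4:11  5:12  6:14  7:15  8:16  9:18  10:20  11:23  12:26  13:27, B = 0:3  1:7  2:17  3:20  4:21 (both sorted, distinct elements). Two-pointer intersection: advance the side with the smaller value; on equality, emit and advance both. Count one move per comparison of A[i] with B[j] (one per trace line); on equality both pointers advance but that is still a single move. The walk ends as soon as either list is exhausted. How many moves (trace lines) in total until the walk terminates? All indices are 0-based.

i=0 j=0: 7>3, j++
i=0 j=1: 7==7 emit, i++,j++
i=1 j=2: 8<17, i++
i=2 j=2: 9<17, i++
i=3 j=2: 10<17, i++
i=4 j=2: 11<17, i++
i=5 j=2: 12<17, i++
i=6 j=2: 14<17, i++
i=7 j=2: 15<17, i++
i=8 j=2: 16<17, i++
i=9 j=2: 18>17, j++
i=9 j=3: 18<20, i++
i=10 j=3: 20==20 emit, i++,j++
i=11 j=4: 23>21, j++

14 moves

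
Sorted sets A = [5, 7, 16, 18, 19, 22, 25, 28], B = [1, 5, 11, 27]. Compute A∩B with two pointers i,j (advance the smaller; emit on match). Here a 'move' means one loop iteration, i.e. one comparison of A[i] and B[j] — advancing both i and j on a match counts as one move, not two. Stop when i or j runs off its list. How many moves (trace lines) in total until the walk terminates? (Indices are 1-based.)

10 moves

i=1 j=1: 5>1, j++
i=1 j=2: 5==5 emit, i++,j++
i=2 j=3: 7<11, i++
i=3 j=3: 16>11, j++
i=3 j=4: 16<27, i++
i=4 j=4: 18<27, i++
i=5 j=4: 19<27, i++
i=6 j=4: 22<27, i++
i=7 j=4: 25<27, i++
i=8 j=4: 28>27, j++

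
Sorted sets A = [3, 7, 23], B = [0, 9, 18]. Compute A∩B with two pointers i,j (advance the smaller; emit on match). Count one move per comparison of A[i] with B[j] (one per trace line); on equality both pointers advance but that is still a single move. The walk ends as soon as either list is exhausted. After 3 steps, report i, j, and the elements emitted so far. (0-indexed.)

i=2, j=1, emitted=[]

i=0 j=0: 3>0, j++
i=0 j=1: 3<9, i++
i=1 j=1: 7<9, i++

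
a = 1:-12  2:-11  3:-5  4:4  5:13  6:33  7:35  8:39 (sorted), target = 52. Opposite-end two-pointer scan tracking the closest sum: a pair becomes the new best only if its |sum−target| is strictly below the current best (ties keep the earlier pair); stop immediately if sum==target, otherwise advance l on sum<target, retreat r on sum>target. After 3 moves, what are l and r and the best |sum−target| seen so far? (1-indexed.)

[1,8] -12+39=27 d=25 * → l++
[2,8] -11+39=28 d=24 * → l++
[3,8] -5+39=34 d=18 * → l++

l=4, r=8, best |Δ|=18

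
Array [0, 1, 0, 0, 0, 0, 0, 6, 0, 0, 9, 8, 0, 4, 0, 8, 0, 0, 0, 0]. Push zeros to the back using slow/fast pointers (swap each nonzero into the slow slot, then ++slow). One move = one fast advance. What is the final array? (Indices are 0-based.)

[1, 6, 9, 8, 4, 8, 0, 0, 0, 0, 0, 0, 0, 0, 0, 0, 0, 0, 0, 0]

slow=0 fast=0: a[fast]=0, fast++
slow=0 fast=1: a[fast]=1≠0 swap→a[0]=1, slow++,fast++
slow=1 fast=2: a[fast]=0, fast++
slow=1 fast=3: a[fast]=0, fast++
slow=1 fast=4: a[fast]=0, fast++
slow=1 fast=5: a[fast]=0, fast++
slow=1 fast=6: a[fast]=0, fast++
slow=1 fast=7: a[fast]=6≠0 swap→a[1]=6, slow++,fast++
slow=2 fast=8: a[fast]=0, fast++
slow=2 fast=9: a[fast]=0, fast++
slow=2 fast=10: a[fast]=9≠0 swap→a[2]=9, slow++,fast++
slow=3 fast=11: a[fast]=8≠0 swap→a[3]=8, slow++,fast++
slow=4 fast=12: a[fast]=0, fast++
slow=4 fast=13: a[fast]=4≠0 swap→a[4]=4, slow++,fast++
slow=5 fast=14: a[fast]=0, fast++
slow=5 fast=15: a[fast]=8≠0 swap→a[5]=8, slow++,fast++
slow=6 fast=16: a[fast]=0, fast++
slow=6 fast=17: a[fast]=0, fast++
slow=6 fast=18: a[fast]=0, fast++
slow=6 fast=19: a[fast]=0, fast++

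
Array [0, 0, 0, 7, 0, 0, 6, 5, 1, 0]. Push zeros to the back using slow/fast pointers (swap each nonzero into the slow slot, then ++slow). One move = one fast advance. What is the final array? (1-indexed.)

[7, 6, 5, 1, 0, 0, 0, 0, 0, 0]

slow=1 fast=1: a[fast]=0, fast++
slow=1 fast=2: a[fast]=0, fast++
slow=1 fast=3: a[fast]=0, fast++
slow=1 fast=4: a[fast]=7≠0 swap→a[1]=7, slow++,fast++
slow=2 fast=5: a[fast]=0, fast++
slow=2 fast=6: a[fast]=0, fast++
slow=2 fast=7: a[fast]=6≠0 swap→a[2]=6, slow++,fast++
slow=3 fast=8: a[fast]=5≠0 swap→a[3]=5, slow++,fast++
slow=4 fast=9: a[fast]=1≠0 swap→a[4]=1, slow++,fast++
slow=5 fast=10: a[fast]=0, fast++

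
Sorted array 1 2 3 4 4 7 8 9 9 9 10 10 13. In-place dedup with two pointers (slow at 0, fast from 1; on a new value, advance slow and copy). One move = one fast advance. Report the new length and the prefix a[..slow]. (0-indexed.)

slow=0 fast=1: a[fast]=2≠a[slow]=1 write a[1]=2, slow++,fast++
slow=1 fast=2: a[fast]=3≠a[slow]=2 write a[2]=3, slow++,fast++
slow=2 fast=3: a[fast]=4≠a[slow]=3 write a[3]=4, slow++,fast++
slow=3 fast=4: a[fast]=4=a[slow] dup, fast++
slow=3 fast=5: a[fast]=7≠a[slow]=4 write a[4]=7, slow++,fast++
slow=4 fast=6: a[fast]=8≠a[slow]=7 write a[5]=8, slow++,fast++
slow=5 fast=7: a[fast]=9≠a[slow]=8 write a[6]=9, slow++,fast++
slow=6 fast=8: a[fast]=9=a[slow] dup, fast++
slow=6 fast=9: a[fast]=9=a[slow] dup, fast++
slow=6 fast=10: a[fast]=10≠a[slow]=9 write a[7]=10, slow++,fast++
slow=7 fast=11: a[fast]=10=a[slow] dup, fast++
slow=7 fast=12: a[fast]=13≠a[slow]=10 write a[8]=13, slow++,fast++

length 9; prefix = [1, 2, 3, 4, 7, 8, 9, 10, 13]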